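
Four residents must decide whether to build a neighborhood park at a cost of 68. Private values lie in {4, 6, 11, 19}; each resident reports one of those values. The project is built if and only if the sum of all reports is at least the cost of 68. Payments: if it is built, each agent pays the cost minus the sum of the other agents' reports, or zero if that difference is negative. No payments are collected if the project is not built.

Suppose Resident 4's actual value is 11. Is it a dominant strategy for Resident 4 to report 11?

Check each profile of the others' reports and compare truth against every alternative report.
Others report (4, 4, 4): truth gives 0, best alternative gives 0.
Others report (4, 4, 6): truth gives 0, best alternative gives 0.
Others report (4, 4, 11): truth gives 0, best alternative gives 0.
Others report (4, 4, 19): truth gives 0, best alternative gives 0.
Others report (4, 6, 4): truth gives 0, best alternative gives 0.
Others report (4, 6, 6): truth gives 0, best alternative gives 0.
(Remaining 58 profiles checked similarly; truth is weakly best in each.)
In every case the truthful report is at least as good as any alternative, so it is a dominant strategy.

Yes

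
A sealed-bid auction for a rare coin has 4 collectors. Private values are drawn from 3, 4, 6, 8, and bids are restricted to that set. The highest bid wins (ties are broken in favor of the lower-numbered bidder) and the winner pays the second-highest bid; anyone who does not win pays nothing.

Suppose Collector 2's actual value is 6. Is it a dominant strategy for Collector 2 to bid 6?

Yes

Check each profile of the others' bids and compare truth against every alternative bid.
Others bid (3, 3, 3): truth gives 3, best alternative gives 3.
Others bid (3, 3, 4): truth gives 2, best alternative gives 2.
Others bid (3, 4, 3): truth gives 2, best alternative gives 2.
Others bid (3, 4, 4): truth gives 2, best alternative gives 2.
Others bid (4, 3, 3): truth gives 2, best alternative gives 2.
Others bid (4, 3, 4): truth gives 2, best alternative gives 2.
(Remaining 58 profiles checked similarly; truth is weakly best in each.)
In every case the truthful bid is at least as good as any alternative, so it is a dominant strategy.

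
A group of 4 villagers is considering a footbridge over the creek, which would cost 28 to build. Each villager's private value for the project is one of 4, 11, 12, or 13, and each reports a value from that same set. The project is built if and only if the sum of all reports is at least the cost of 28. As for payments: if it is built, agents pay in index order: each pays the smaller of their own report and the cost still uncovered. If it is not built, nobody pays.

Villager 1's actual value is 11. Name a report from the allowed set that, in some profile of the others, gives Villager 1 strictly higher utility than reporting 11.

Suppose Villager 2 reports 4, Villager 3 reports 11 and Villager 4 reports 11.
Report 11: project built, pays 11, utility 11 - 11 = 0.
Report 4: project built, pays 4, utility 11 - 4 = 7.
So reporting 4 beats truth here (7 > 0).

4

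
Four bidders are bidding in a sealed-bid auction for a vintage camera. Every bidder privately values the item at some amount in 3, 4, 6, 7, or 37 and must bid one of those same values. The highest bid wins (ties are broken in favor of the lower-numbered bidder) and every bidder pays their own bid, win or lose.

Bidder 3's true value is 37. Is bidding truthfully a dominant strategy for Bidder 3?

Consider the case where Bidder 1 bids 3, Bidder 2 bids 3 and Bidder 4 bids 3.
Truthful bid 37: wins, pays 37, utility 37 - 37 = 0.
Bid 4 instead: wins, pays 4, utility 37 - 4 = 33.
Since 33 > 0, bidding 4 is strictly better here, so truthful bidding is not dominant.

No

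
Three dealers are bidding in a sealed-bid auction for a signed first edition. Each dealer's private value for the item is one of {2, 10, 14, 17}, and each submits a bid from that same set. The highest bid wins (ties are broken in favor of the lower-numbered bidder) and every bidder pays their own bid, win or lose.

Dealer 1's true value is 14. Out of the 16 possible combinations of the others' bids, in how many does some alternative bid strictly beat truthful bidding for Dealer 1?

11

Others bid (2, 2): truth gives 0; bid 2 gives 12 > 0. Violating.
Others bid (2, 10): truth gives 0; bid 10 gives 4 > 0. Violating.
Others bid (2, 17): truth gives -14; bid 2 gives -2 > -14. Violating.
Others bid (10, 2): truth gives 0; bid 10 gives 4 > 0. Violating.
Others bid (2, 14): truth gives 0; no alternative beats it.
Others bid (10, 14): truth gives 0; no alternative beats it.
(Checking all 16 profiles: 11 have a profitable deviation, 5 do not.)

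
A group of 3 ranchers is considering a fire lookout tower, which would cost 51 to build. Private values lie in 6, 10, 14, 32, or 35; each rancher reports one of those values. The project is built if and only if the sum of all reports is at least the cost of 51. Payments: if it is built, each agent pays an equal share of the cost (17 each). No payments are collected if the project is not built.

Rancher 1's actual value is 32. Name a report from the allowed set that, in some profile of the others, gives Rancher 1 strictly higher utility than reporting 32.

Suppose Rancher 2 reports 6 and Rancher 3 reports 10.
Report 32: project not built, utility 0.
Report 35: project built, pays 17, utility 32 - 17 = 15.
So reporting 35 beats truth here (15 > 0).

35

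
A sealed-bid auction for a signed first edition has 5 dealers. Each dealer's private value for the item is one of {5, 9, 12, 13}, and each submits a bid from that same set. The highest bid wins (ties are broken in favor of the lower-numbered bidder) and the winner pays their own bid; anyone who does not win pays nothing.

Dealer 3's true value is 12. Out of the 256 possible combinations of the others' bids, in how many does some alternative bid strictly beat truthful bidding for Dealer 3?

4

Others bid (5, 5, 5, 5): truth gives 0; bid 9 gives 3 > 0. Violating.
Others bid (5, 5, 5, 9): truth gives 0; bid 9 gives 3 > 0. Violating.
Others bid (5, 5, 9, 5): truth gives 0; bid 9 gives 3 > 0. Violating.
Others bid (5, 5, 9, 9): truth gives 0; bid 9 gives 3 > 0. Violating.
Others bid (5, 5, 5, 12): truth gives 0; no alternative beats it.
Others bid (5, 5, 5, 13): truth gives 0; no alternative beats it.
(Checking all 256 profiles: 4 have a profitable deviation, 252 do not.)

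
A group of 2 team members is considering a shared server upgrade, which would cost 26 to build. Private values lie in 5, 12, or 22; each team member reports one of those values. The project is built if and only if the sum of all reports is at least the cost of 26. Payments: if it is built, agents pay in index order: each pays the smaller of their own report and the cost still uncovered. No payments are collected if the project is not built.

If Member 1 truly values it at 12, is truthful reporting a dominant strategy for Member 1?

Consider the case where Member 2 reports 22.
Truthful report 12: project built, pays 12, utility 12 - 12 = 0.
Report 5 instead: project built, pays 5, utility 12 - 5 = 7.
Since 7 > 0, reporting 5 is strictly better here, so truthful reporting is not dominant.

No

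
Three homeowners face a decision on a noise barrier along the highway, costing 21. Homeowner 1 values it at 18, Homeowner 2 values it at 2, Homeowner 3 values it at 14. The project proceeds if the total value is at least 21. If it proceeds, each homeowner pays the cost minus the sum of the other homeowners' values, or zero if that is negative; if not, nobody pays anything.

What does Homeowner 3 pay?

1

Total value 34 ≥ cost 21, so the project is built.
The other homeowners' values sum to 20.
Cost minus that sum is 21 - 20 = 1.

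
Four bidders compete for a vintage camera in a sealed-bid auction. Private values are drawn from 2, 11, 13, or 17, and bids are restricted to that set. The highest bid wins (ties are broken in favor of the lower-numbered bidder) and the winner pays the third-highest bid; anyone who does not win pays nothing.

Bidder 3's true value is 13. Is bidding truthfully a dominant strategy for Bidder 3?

Consider the case where Bidder 1 bids 2, Bidder 2 bids 2 and Bidder 4 bids 17.
Truthful bid 13: loses, pays 0, utility 0.
Bid 17 instead: wins, pays 2, utility 13 - 2 = 11.
Since 11 > 0, bidding 17 is strictly better here, so truthful bidding is not dominant.

No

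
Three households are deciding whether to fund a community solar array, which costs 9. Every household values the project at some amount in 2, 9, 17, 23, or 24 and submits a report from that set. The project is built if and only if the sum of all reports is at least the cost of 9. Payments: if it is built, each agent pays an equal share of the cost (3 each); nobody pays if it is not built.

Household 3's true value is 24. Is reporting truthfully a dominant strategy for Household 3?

Yes

Check each profile of the others' reports and compare truth against every alternative report.
Others report (2, 2): truth gives 21, best alternative gives 21.
Others report (2, 9): truth gives 21, best alternative gives 21.
Others report (2, 17): truth gives 21, best alternative gives 21.
Others report (2, 23): truth gives 21, best alternative gives 21.
Others report (2, 24): truth gives 21, best alternative gives 21.
Others report (9, 2): truth gives 21, best alternative gives 21.
(Remaining 19 profiles checked similarly; truth is weakly best in each.)
In every case the truthful report is at least as good as any alternative, so it is a dominant strategy.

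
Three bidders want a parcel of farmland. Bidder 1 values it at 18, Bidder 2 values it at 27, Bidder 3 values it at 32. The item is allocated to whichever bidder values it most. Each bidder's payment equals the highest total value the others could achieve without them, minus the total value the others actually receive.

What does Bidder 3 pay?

Bidder 3 has the highest value and receives the item.
Without Bidder 3, the item would go to the next-highest value, 27, so the others could achieve 27.
With Bidder 3 present and winning, the others receive nothing, so their total is 0.
Payment = 27 - 0 = 27.

27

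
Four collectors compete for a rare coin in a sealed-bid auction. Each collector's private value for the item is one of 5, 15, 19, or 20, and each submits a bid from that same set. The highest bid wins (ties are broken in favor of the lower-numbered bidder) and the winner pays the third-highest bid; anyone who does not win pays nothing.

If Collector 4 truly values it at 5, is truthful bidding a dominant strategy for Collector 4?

Check each profile of the others' bids and compare truth against every alternative bid.
Others bid (5, 5, 5): truth gives 0, best alternative gives 0.
Others bid (5, 5, 15): truth gives 0, best alternative gives 0.
Others bid (5, 5, 19): truth gives 0, best alternative gives 0.
Others bid (5, 5, 20): truth gives 0, best alternative gives 0.
Others bid (5, 15, 5): truth gives 0, best alternative gives 0.
Others bid (5, 15, 15): truth gives 0, best alternative gives 0.
(Remaining 58 profiles checked similarly; truth is weakly best in each.)
In every case the truthful bid is at least as good as any alternative, so it is a dominant strategy.

Yes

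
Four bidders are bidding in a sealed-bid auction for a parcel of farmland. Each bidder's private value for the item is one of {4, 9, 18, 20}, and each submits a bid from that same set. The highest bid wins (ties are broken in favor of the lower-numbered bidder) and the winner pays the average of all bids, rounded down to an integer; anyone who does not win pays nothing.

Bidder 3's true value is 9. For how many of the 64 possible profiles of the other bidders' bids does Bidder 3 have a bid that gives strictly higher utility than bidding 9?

Others bid (4, 9, 4): truth gives 0; bid 18 gives 1 > 0. Violating.
Others bid (9, 4, 4): truth gives 0; bid 18 gives 1 > 0. Violating.
Others bid (4, 4, 4): truth gives 4; no alternative beats it.
Others bid (4, 4, 9): truth gives 3; no alternative beats it.
(Checking all 64 profiles: 2 have a profitable deviation, 62 do not.)

2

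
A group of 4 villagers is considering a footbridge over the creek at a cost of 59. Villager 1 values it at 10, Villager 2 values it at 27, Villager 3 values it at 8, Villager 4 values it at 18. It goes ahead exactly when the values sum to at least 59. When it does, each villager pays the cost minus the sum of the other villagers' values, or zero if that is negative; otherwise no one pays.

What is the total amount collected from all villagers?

Total value 63 ≥ cost 59, so it is built.
Villager 1: others sum to 53; max(0, 59 - 53) = 6.
Villager 2: others sum to 36; max(0, 59 - 36) = 23.
Villager 3: others sum to 55; max(0, 59 - 55) = 4.
Villager 4: others sum to 45; max(0, 59 - 45) = 14.
Total collected = 6 + 23 + 4 + 14 = 47.

47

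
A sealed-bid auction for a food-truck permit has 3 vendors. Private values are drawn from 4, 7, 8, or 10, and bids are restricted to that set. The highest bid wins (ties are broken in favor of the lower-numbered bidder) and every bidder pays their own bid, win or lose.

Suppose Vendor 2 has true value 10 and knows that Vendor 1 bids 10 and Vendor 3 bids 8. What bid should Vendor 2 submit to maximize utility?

4

Bid 4: loses but pays 4, utility -4.
Bid 7: loses but pays 7, utility -7.
Bid 8: loses but pays 8, utility -8.
Bid 10: loses but pays 10, utility -10.
The best choice is 4 with utility -4.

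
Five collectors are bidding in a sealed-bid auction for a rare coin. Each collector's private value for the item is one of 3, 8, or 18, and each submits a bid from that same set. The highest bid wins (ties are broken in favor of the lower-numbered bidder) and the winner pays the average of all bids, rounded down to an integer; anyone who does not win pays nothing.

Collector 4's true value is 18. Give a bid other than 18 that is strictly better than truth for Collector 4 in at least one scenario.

8

Suppose Collector 1 bids 3, Collector 2 bids 3, Collector 3 bids 3 and Collector 5 bids 3.
Bid 18: wins, pays 6, utility 18 - 6 = 12.
Bid 8: wins, pays 4, utility 18 - 4 = 14.
So bidding 8 beats truth here (14 > 12).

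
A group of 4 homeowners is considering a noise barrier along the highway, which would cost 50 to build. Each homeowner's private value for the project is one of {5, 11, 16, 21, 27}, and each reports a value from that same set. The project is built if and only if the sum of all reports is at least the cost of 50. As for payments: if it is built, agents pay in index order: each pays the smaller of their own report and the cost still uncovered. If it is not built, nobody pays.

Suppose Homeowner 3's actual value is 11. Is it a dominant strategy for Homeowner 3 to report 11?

Consider the case where Homeowner 1 reports 5, Homeowner 2 reports 16 and Homeowner 4 reports 27.
Truthful report 11: project built, pays 11, utility 11 - 11 = 0.
Report 5 instead: project built, pays 5, utility 11 - 5 = 6.
Since 6 > 0, reporting 5 is strictly better here, so truthful reporting is not dominant.

No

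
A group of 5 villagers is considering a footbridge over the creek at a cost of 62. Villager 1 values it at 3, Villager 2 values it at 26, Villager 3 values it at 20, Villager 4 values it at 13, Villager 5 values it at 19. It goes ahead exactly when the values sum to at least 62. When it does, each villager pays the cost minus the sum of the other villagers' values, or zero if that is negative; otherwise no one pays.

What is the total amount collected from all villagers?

8

Total value 81 ≥ cost 62, so it is built.
Villager 1: others sum to 78; max(0, 62 - 78) = 0.
Villager 2: others sum to 55; max(0, 62 - 55) = 7.
Villager 3: others sum to 61; max(0, 62 - 61) = 1.
Villager 4: others sum to 68; max(0, 62 - 68) = 0.
Villager 5: others sum to 62; max(0, 62 - 62) = 0.
Total collected = 0 + 7 + 1 + 0 + 0 = 8.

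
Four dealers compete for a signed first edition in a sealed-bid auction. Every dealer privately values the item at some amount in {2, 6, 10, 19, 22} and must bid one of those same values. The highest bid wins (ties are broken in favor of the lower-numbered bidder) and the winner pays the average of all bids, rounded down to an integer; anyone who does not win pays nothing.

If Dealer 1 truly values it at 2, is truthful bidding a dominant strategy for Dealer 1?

Check each profile of the others' bids and compare truth against every alternative bid.
Others bid (6, 6, 6): truth gives 0, best alternative gives -4.
Others bid (2, 6, 6): truth gives 0, best alternative gives -3.
Others bid (6, 2, 6): truth gives 0, best alternative gives -3.
Others bid (6, 6, 2): truth gives 0, best alternative gives -3.
Others bid (2, 2, 6): truth gives 0, best alternative gives -2.
Others bid (2, 6, 2): truth gives 0, best alternative gives -2.
(Remaining 119 profiles checked similarly; truth is weakly best in each.)
In every case the truthful bid is at least as good as any alternative, so it is a dominant strategy.

Yes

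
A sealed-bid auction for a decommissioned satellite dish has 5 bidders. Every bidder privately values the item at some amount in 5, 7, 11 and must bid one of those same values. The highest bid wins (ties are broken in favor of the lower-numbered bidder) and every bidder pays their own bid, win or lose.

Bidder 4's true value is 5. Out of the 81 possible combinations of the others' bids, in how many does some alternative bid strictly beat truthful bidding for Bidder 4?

2

Others bid (5, 5, 5, 5): truth gives -5; bid 7 gives -2 > -5. Violating.
Others bid (5, 5, 5, 7): truth gives -5; bid 7 gives -2 > -5. Violating.
Others bid (5, 5, 5, 11): truth gives -5; no alternative beats it.
Others bid (5, 5, 7, 5): truth gives -5; no alternative beats it.
(Checking all 81 profiles: 2 have a profitable deviation, 79 do not.)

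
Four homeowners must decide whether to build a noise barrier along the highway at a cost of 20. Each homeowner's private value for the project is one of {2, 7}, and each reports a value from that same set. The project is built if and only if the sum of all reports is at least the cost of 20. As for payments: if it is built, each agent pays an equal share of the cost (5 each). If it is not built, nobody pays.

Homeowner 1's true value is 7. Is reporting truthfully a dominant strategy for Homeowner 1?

Yes

Check each profile of the others' reports and compare truth against every alternative report.
Others report (2, 7, 7): truth gives 2, best alternative gives 0.
Others report (7, 2, 7): truth gives 2, best alternative gives 0.
Others report (7, 7, 2): truth gives 2, best alternative gives 0.
Others report (7, 7, 7): truth gives 2, best alternative gives 2.
Others report (2, 2, 2): truth gives 0, best alternative gives 0.
Others report (2, 2, 7): truth gives 0, best alternative gives 0.
(Remaining 2 profiles checked similarly; truth is weakly best in each.)
In every case the truthful report is at least as good as any alternative, so it is a dominant strategy.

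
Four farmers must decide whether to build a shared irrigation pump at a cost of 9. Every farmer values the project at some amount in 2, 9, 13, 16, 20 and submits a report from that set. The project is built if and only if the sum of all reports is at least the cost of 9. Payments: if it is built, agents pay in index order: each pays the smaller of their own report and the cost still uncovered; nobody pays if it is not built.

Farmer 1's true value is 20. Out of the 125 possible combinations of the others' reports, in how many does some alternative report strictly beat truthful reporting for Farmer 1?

124

Others report (2, 2, 9): truth gives 11; report 2 gives 18 > 11. Violating.
Others report (2, 2, 13): truth gives 11; report 2 gives 18 > 11. Violating.
Others report (2, 2, 16): truth gives 11; report 2 gives 18 > 11. Violating.
Others report (2, 2, 20): truth gives 11; report 2 gives 18 > 11. Violating.
Others report (2, 2, 2): truth gives 11; no alternative beats it.
(Checking all 125 profiles: 124 have a profitable deviation, 1 does not.)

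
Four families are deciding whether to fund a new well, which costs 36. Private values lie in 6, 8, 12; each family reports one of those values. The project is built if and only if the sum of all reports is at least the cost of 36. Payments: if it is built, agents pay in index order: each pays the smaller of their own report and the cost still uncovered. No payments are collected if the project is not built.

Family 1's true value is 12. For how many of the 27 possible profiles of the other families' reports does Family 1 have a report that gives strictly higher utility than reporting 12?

Others report (6, 12, 12): truth gives 0; report 6 gives 6 > 0. Violating.
Others report (8, 8, 12): truth gives 0; report 8 gives 4 > 0. Violating.
Others report (8, 12, 8): truth gives 0; report 8 gives 4 > 0. Violating.
Others report (8, 12, 12): truth gives 0; report 6 gives 6 > 0. Violating.
Others report (6, 6, 6): truth gives 0; no alternative beats it.
Others report (6, 6, 8): truth gives 0; no alternative beats it.
(Checking all 27 profiles: 10 have a profitable deviation, 17 do not.)

10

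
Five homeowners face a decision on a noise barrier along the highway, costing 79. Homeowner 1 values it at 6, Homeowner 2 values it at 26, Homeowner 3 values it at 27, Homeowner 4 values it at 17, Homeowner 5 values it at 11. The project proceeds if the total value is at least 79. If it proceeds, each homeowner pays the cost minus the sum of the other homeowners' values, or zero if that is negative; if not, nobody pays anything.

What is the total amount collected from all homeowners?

49

Total value 87 ≥ cost 79, so it is built.
Homeowner 1: others sum to 81; max(0, 79 - 81) = 0.
Homeowner 2: others sum to 61; max(0, 79 - 61) = 18.
Homeowner 3: others sum to 60; max(0, 79 - 60) = 19.
Homeowner 4: others sum to 70; max(0, 79 - 70) = 9.
Homeowner 5: others sum to 76; max(0, 79 - 76) = 3.
Total collected = 0 + 18 + 19 + 9 + 3 = 49.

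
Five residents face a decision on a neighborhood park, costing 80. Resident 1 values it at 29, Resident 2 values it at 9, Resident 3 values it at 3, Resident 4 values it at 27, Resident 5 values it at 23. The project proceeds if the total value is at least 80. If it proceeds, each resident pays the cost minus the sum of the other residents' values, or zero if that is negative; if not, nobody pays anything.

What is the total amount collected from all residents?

Total value 91 ≥ cost 80, so it is built.
Resident 1: others sum to 62; max(0, 80 - 62) = 18.
Resident 2: others sum to 82; max(0, 80 - 82) = 0.
Resident 3: others sum to 88; max(0, 80 - 88) = 0.
Resident 4: others sum to 64; max(0, 80 - 64) = 16.
Resident 5: others sum to 68; max(0, 80 - 68) = 12.
Total collected = 18 + 0 + 0 + 16 + 12 = 46.

46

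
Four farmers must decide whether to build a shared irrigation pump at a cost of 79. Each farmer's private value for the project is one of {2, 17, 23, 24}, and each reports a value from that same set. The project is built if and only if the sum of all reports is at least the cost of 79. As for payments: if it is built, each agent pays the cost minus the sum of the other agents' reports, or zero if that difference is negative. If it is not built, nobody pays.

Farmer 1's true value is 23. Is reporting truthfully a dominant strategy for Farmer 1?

Yes

Check each profile of the others' reports and compare truth against every alternative report.
Others report (24, 24, 24): truth gives 16, best alternative gives 16.
Others report (23, 24, 24): truth gives 15, best alternative gives 15.
Others report (24, 23, 24): truth gives 15, best alternative gives 15.
Others report (24, 24, 23): truth gives 15, best alternative gives 15.
Others report (23, 23, 24): truth gives 14, best alternative gives 14.
Others report (23, 24, 23): truth gives 14, best alternative gives 14.
(Remaining 58 profiles checked similarly; truth is weakly best in each.)
In every case the truthful report is at least as good as any alternative, so it is a dominant strategy.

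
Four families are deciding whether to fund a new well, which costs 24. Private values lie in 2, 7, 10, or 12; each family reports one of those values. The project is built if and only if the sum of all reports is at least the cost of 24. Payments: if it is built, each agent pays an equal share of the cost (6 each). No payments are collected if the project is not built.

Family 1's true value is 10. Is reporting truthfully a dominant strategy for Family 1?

Yes

Check each profile of the others' reports and compare truth against every alternative report.
Others report (2, 2, 10): truth gives 4, best alternative gives 4.
Others report (2, 2, 12): truth gives 4, best alternative gives 4.
Others report (2, 7, 7): truth gives 4, best alternative gives 4.
Others report (2, 7, 10): truth gives 4, best alternative gives 4.
Others report (2, 7, 12): truth gives 4, best alternative gives 4.
Others report (2, 10, 2): truth gives 4, best alternative gives 4.
(Remaining 58 profiles checked similarly; truth is weakly best in each.)
In every case the truthful report is at least as good as any alternative, so it is a dominant strategy.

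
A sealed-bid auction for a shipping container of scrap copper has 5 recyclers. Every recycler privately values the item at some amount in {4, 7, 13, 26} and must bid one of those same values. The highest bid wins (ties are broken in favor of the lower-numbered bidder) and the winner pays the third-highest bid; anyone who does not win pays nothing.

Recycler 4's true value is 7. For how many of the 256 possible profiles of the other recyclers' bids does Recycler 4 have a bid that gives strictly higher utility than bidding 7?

8

Others bid (4, 4, 4, 13): truth gives 0; bid 13 gives 3 > 0. Violating.
Others bid (4, 4, 4, 26): truth gives 0; bid 26 gives 3 > 0. Violating.
Others bid (4, 4, 7, 4): truth gives 0; bid 13 gives 3 > 0. Violating.
Others bid (4, 4, 13, 4): truth gives 0; bid 26 gives 3 > 0. Violating.
Others bid (4, 4, 4, 4): truth gives 3; no alternative beats it.
Others bid (4, 4, 4, 7): truth gives 3; no alternative beats it.
(Checking all 256 profiles: 8 have a profitable deviation, 248 do not.)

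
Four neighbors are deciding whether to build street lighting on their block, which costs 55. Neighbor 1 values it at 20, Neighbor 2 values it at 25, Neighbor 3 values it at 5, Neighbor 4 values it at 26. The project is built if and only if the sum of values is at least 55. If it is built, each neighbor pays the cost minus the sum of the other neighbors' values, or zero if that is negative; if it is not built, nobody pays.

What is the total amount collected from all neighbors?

9

Total value 76 ≥ cost 55, so it is built.
Neighbor 1: others sum to 56; max(0, 55 - 56) = 0.
Neighbor 2: others sum to 51; max(0, 55 - 51) = 4.
Neighbor 3: others sum to 71; max(0, 55 - 71) = 0.
Neighbor 4: others sum to 50; max(0, 55 - 50) = 5.
Total collected = 0 + 4 + 0 + 5 = 9.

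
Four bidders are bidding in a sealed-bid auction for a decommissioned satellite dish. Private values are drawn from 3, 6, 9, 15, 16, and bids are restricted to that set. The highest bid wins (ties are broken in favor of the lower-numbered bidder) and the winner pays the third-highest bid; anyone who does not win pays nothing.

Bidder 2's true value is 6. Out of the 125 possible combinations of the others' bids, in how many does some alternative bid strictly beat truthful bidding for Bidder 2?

Others bid (3, 3, 9): truth gives 0; bid 9 gives 3 > 0. Violating.
Others bid (3, 3, 15): truth gives 0; bid 15 gives 3 > 0. Violating.
Others bid (3, 3, 16): truth gives 0; bid 16 gives 3 > 0. Violating.
Others bid (3, 9, 3): truth gives 0; bid 9 gives 3 > 0. Violating.
Others bid (3, 3, 3): truth gives 3; no alternative beats it.
Others bid (3, 3, 6): truth gives 3; no alternative beats it.
(Checking all 125 profiles: 9 have a profitable deviation, 116 do not.)

9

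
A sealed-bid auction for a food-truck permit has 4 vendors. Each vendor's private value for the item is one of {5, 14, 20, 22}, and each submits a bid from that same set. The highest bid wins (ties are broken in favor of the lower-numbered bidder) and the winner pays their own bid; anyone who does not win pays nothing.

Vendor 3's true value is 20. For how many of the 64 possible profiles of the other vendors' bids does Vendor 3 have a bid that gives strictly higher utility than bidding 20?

2

Others bid (5, 5, 5): truth gives 0; bid 14 gives 6 > 0. Violating.
Others bid (5, 5, 14): truth gives 0; bid 14 gives 6 > 0. Violating.
Others bid (5, 5, 20): truth gives 0; no alternative beats it.
Others bid (5, 5, 22): truth gives 0; no alternative beats it.
(Checking all 64 profiles: 2 have a profitable deviation, 62 do not.)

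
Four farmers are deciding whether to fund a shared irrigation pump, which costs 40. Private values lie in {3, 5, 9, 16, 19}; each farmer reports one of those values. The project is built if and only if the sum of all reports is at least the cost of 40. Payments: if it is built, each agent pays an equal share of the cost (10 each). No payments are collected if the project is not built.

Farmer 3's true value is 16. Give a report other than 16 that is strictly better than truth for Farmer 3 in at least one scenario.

19

Suppose Farmer 1 reports 3, Farmer 2 reports 3 and Farmer 4 reports 16.
Report 16: project not built, utility 0.
Report 19: project built, pays 10, utility 16 - 10 = 6.
So reporting 19 beats truth here (6 > 0).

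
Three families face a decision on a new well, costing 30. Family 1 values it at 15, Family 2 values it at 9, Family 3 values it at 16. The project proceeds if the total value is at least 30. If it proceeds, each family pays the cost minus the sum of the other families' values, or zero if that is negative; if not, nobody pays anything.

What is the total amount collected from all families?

11

Total value 40 ≥ cost 30, so it is built.
Family 1: others sum to 25; max(0, 30 - 25) = 5.
Family 2: others sum to 31; max(0, 30 - 31) = 0.
Family 3: others sum to 24; max(0, 30 - 24) = 6.
Total collected = 5 + 0 + 6 = 11.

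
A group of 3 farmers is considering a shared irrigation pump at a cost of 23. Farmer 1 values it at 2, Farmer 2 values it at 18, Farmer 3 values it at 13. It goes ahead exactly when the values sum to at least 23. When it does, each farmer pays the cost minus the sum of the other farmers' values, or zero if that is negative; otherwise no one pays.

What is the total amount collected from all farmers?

Total value 33 ≥ cost 23, so it is built.
Farmer 1: others sum to 31; max(0, 23 - 31) = 0.
Farmer 2: others sum to 15; max(0, 23 - 15) = 8.
Farmer 3: others sum to 20; max(0, 23 - 20) = 3.
Total collected = 0 + 8 + 3 = 11.

11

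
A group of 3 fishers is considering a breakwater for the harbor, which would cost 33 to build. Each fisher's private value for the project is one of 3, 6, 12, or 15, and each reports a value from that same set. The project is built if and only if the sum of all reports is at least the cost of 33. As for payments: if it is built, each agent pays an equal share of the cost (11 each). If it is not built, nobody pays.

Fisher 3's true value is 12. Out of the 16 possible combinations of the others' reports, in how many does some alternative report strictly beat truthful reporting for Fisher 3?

4

Others report (3, 15): truth gives 0; report 15 gives 1 > 0. Violating.
Others report (6, 12): truth gives 0; report 15 gives 1 > 0. Violating.
Others report (12, 6): truth gives 0; report 15 gives 1 > 0. Violating.
Others report (15, 3): truth gives 0; report 15 gives 1 > 0. Violating.
Others report (3, 3): truth gives 0; no alternative beats it.
Others report (3, 6): truth gives 0; no alternative beats it.
(Checking all 16 profiles: 4 have a profitable deviation, 12 do not.)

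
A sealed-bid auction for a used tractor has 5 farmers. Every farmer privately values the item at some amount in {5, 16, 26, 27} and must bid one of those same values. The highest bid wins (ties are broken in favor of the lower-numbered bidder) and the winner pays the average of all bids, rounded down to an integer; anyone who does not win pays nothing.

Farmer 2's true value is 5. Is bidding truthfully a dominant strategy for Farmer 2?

Yes

Check each profile of the others' bids and compare truth against every alternative bid.
Others bid (5, 16, 16, 16): truth gives 0, best alternative gives -8.
Others bid (5, 5, 16, 16): truth gives 0, best alternative gives -6.
Others bid (5, 16, 5, 16): truth gives 0, best alternative gives -6.
Others bid (5, 16, 16, 5): truth gives 0, best alternative gives -6.
Others bid (5, 5, 5, 16): truth gives 0, best alternative gives -4.
Others bid (5, 5, 16, 5): truth gives 0, best alternative gives -4.
(Remaining 250 profiles checked similarly; truth is weakly best in each.)
In every case the truthful bid is at least as good as any alternative, so it is a dominant strategy.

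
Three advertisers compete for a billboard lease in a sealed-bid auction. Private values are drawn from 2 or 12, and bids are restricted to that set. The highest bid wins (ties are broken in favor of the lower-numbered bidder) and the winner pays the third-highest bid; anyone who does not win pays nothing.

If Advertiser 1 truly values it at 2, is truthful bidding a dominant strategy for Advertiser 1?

Yes

Check each profile of the others' bids and compare truth against every alternative bid.
Others bid (12, 12): truth gives 0, best alternative gives -10.
Others bid (2, 2): truth gives 0, best alternative gives 0.
Others bid (2, 12): truth gives 0, best alternative gives 0.
Others bid (12, 2): truth gives 0, best alternative gives 0.
In every case the truthful bid is at least as good as any alternative, so it is a dominant strategy.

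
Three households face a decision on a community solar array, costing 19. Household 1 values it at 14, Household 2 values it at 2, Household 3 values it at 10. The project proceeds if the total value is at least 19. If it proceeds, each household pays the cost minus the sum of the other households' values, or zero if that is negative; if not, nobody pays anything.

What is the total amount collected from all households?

10

Total value 26 ≥ cost 19, so it is built.
Household 1: others sum to 12; max(0, 19 - 12) = 7.
Household 2: others sum to 24; max(0, 19 - 24) = 0.
Household 3: others sum to 16; max(0, 19 - 16) = 3.
Total collected = 7 + 0 + 3 = 10.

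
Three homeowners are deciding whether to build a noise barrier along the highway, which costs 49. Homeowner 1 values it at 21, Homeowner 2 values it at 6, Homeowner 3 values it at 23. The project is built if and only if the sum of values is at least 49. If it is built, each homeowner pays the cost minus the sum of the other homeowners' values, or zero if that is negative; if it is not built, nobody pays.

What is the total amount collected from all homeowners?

Total value 50 ≥ cost 49, so it is built.
Homeowner 1: others sum to 29; max(0, 49 - 29) = 20.
Homeowner 2: others sum to 44; max(0, 49 - 44) = 5.
Homeowner 3: others sum to 27; max(0, 49 - 27) = 22.
Total collected = 20 + 5 + 22 = 47.

47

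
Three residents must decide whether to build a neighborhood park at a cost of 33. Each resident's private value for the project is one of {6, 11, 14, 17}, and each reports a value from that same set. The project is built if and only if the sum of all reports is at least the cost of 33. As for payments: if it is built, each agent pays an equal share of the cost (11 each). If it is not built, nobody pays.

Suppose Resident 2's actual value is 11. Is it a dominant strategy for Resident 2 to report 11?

Yes

Check each profile of the others' reports and compare truth against every alternative report.
Others report (6, 6): truth gives 0, best alternative gives 0.
Others report (6, 11): truth gives 0, best alternative gives 0.
Others report (6, 14): truth gives 0, best alternative gives 0.
Others report (6, 17): truth gives 0, best alternative gives 0.
Others report (11, 6): truth gives 0, best alternative gives 0.
Others report (11, 11): truth gives 0, best alternative gives 0.
(Remaining 10 profiles checked similarly; truth is weakly best in each.)
In every case the truthful report is at least as good as any alternative, so it is a dominant strategy.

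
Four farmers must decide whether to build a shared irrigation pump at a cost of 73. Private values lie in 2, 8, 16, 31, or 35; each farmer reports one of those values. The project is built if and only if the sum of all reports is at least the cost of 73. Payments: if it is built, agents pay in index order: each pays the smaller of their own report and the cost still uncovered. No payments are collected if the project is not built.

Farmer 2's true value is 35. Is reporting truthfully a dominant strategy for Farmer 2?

Consider the case where Farmer 1 reports 2, Farmer 3 reports 8 and Farmer 4 reports 35.
Truthful report 35: project built, pays 35, utility 35 - 35 = 0.
Report 31 instead: project built, pays 31, utility 35 - 31 = 4.
Since 4 > 0, reporting 31 is strictly better here, so truthful reporting is not dominant.

No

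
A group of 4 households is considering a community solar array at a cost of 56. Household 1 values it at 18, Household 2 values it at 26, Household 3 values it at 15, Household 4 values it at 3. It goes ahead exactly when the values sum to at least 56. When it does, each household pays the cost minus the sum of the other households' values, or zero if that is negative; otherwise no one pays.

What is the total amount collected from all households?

41

Total value 62 ≥ cost 56, so it is built.
Household 1: others sum to 44; max(0, 56 - 44) = 12.
Household 2: others sum to 36; max(0, 56 - 36) = 20.
Household 3: others sum to 47; max(0, 56 - 47) = 9.
Household 4: others sum to 59; max(0, 56 - 59) = 0.
Total collected = 12 + 20 + 9 + 0 = 41.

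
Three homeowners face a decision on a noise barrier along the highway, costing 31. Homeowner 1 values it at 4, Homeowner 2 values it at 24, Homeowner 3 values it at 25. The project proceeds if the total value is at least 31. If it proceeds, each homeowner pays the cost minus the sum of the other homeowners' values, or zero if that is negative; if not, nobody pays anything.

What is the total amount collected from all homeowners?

Total value 53 ≥ cost 31, so it is built.
Homeowner 1: others sum to 49; max(0, 31 - 49) = 0.
Homeowner 2: others sum to 29; max(0, 31 - 29) = 2.
Homeowner 3: others sum to 28; max(0, 31 - 28) = 3.
Total collected = 0 + 2 + 3 = 5.

5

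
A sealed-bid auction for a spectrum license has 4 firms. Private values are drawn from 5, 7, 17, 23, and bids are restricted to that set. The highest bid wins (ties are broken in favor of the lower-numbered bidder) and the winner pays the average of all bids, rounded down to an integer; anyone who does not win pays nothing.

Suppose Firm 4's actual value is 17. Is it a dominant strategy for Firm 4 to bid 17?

Consider the case where Firm 1 bids 5, Firm 2 bids 5 and Firm 3 bids 5.
Truthful bid 17: wins, pays 8, utility 17 - 8 = 9.
Bid 7 instead: wins, pays 5, utility 17 - 5 = 12.
Since 12 > 9, bidding 7 is strictly better here, so truthful bidding is not dominant.

No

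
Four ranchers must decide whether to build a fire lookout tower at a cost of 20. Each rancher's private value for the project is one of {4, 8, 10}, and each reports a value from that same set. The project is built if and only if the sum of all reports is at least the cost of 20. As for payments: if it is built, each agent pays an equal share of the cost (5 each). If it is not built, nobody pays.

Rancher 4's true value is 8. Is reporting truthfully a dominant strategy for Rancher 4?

Yes

Check each profile of the others' reports and compare truth against every alternative report.
Others report (4, 4, 4): truth gives 3, best alternative gives 3.
Others report (4, 4, 8): truth gives 3, best alternative gives 3.
Others report (4, 4, 10): truth gives 3, best alternative gives 3.
Others report (4, 8, 4): truth gives 3, best alternative gives 3.
Others report (4, 8, 8): truth gives 3, best alternative gives 3.
Others report (4, 8, 10): truth gives 3, best alternative gives 3.
(Remaining 21 profiles checked similarly; truth is weakly best in each.)
In every case the truthful report is at least as good as any alternative, so it is a dominant strategy.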